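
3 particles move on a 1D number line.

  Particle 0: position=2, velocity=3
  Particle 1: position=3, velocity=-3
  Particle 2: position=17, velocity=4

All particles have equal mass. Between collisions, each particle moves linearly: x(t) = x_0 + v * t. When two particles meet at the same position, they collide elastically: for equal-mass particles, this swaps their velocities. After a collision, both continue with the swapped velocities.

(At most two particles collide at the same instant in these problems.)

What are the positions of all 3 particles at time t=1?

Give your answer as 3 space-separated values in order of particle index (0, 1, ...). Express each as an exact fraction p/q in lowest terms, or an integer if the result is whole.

Answer: 0 5 21

Derivation:
Collision at t=1/6: particles 0 and 1 swap velocities; positions: p0=5/2 p1=5/2 p2=53/3; velocities now: v0=-3 v1=3 v2=4
Advance to t=1 (no further collisions before then); velocities: v0=-3 v1=3 v2=4; positions = 0 5 21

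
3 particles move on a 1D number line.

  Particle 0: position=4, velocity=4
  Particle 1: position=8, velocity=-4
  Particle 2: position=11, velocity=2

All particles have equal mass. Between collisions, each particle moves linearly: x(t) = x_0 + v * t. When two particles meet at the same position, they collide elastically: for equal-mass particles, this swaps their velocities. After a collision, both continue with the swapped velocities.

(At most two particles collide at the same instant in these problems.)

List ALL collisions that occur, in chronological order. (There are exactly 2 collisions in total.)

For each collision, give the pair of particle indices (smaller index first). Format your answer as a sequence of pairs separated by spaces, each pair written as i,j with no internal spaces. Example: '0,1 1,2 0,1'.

Answer: 0,1 1,2

Derivation:
Collision at t=1/2: particles 0 and 1 swap velocities; positions: p0=6 p1=6 p2=12; velocities now: v0=-4 v1=4 v2=2
Collision at t=7/2: particles 1 and 2 swap velocities; positions: p0=-6 p1=18 p2=18; velocities now: v0=-4 v1=2 v2=4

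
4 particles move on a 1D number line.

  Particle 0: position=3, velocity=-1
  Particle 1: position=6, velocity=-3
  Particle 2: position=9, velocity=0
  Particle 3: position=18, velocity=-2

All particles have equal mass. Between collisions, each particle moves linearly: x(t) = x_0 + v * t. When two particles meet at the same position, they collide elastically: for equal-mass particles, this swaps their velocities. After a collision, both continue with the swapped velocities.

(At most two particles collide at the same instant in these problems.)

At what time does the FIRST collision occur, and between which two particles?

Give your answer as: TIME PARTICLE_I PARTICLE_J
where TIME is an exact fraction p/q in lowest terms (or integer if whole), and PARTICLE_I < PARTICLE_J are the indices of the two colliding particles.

Answer: 3/2 0 1

Derivation:
Pair (0,1): pos 3,6 vel -1,-3 -> gap=3, closing at 2/unit, collide at t=3/2
Pair (1,2): pos 6,9 vel -3,0 -> not approaching (rel speed -3 <= 0)
Pair (2,3): pos 9,18 vel 0,-2 -> gap=9, closing at 2/unit, collide at t=9/2
Earliest collision: t=3/2 between 0 and 1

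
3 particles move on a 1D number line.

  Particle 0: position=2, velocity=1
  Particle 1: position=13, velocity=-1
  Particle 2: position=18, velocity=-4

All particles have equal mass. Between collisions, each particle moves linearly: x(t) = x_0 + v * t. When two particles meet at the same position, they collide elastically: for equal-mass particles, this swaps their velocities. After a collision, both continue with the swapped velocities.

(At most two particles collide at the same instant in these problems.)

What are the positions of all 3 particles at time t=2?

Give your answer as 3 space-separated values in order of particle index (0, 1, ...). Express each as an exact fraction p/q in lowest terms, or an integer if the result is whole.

Answer: 4 10 11

Derivation:
Collision at t=5/3: particles 1 and 2 swap velocities; positions: p0=11/3 p1=34/3 p2=34/3; velocities now: v0=1 v1=-4 v2=-1
Advance to t=2 (no further collisions before then); velocities: v0=1 v1=-4 v2=-1; positions = 4 10 11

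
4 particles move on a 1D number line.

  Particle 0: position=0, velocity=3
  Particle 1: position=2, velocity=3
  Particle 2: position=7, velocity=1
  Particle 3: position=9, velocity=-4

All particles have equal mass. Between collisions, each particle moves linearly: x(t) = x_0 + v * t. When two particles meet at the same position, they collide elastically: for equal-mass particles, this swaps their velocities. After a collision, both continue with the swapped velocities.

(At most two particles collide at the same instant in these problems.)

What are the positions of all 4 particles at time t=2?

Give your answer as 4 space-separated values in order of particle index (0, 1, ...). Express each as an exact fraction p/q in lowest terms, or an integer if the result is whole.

Answer: 1 6 8 9

Derivation:
Collision at t=2/5: particles 2 and 3 swap velocities; positions: p0=6/5 p1=16/5 p2=37/5 p3=37/5; velocities now: v0=3 v1=3 v2=-4 v3=1
Collision at t=1: particles 1 and 2 swap velocities; positions: p0=3 p1=5 p2=5 p3=8; velocities now: v0=3 v1=-4 v2=3 v3=1
Collision at t=9/7: particles 0 and 1 swap velocities; positions: p0=27/7 p1=27/7 p2=41/7 p3=58/7; velocities now: v0=-4 v1=3 v2=3 v3=1
Advance to t=2 (no further collisions before then); velocities: v0=-4 v1=3 v2=3 v3=1; positions = 1 6 8 9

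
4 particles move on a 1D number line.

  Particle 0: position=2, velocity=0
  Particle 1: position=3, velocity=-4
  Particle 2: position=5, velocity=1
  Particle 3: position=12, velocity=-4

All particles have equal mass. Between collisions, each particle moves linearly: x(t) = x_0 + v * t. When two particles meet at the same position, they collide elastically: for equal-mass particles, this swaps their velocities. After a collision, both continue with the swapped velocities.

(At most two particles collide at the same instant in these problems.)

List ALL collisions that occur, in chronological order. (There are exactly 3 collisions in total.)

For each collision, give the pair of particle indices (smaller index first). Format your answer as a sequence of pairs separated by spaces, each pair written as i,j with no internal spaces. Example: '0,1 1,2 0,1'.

Answer: 0,1 2,3 1,2

Derivation:
Collision at t=1/4: particles 0 and 1 swap velocities; positions: p0=2 p1=2 p2=21/4 p3=11; velocities now: v0=-4 v1=0 v2=1 v3=-4
Collision at t=7/5: particles 2 and 3 swap velocities; positions: p0=-13/5 p1=2 p2=32/5 p3=32/5; velocities now: v0=-4 v1=0 v2=-4 v3=1
Collision at t=5/2: particles 1 and 2 swap velocities; positions: p0=-7 p1=2 p2=2 p3=15/2; velocities now: v0=-4 v1=-4 v2=0 v3=1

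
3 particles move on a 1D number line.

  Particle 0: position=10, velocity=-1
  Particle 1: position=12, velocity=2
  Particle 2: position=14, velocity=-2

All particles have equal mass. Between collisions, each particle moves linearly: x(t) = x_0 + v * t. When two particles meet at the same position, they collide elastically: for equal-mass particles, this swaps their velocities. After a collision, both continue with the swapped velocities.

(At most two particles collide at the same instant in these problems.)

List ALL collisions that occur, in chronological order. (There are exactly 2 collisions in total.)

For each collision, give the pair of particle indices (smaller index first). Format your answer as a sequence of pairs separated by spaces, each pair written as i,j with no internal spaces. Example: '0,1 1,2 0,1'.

Answer: 1,2 0,1

Derivation:
Collision at t=1/2: particles 1 and 2 swap velocities; positions: p0=19/2 p1=13 p2=13; velocities now: v0=-1 v1=-2 v2=2
Collision at t=4: particles 0 and 1 swap velocities; positions: p0=6 p1=6 p2=20; velocities now: v0=-2 v1=-1 v2=2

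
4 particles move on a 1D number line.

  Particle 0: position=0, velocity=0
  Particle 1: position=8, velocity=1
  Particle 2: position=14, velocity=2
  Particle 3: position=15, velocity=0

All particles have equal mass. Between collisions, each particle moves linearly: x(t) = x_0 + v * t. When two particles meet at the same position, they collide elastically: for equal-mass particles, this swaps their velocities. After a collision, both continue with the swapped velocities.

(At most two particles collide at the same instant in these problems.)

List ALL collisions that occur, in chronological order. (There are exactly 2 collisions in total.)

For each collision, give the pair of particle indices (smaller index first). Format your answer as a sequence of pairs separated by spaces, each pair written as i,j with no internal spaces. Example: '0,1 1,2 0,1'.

Collision at t=1/2: particles 2 and 3 swap velocities; positions: p0=0 p1=17/2 p2=15 p3=15; velocities now: v0=0 v1=1 v2=0 v3=2
Collision at t=7: particles 1 and 2 swap velocities; positions: p0=0 p1=15 p2=15 p3=28; velocities now: v0=0 v1=0 v2=1 v3=2

Answer: 2,3 1,2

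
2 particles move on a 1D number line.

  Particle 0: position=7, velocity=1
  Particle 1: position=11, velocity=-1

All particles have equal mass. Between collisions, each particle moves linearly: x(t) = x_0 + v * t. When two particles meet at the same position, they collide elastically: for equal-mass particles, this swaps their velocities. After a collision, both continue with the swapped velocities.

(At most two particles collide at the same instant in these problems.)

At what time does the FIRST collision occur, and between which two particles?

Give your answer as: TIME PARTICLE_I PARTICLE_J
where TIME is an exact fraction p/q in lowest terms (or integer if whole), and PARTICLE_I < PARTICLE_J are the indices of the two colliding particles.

Answer: 2 0 1

Derivation:
Pair (0,1): pos 7,11 vel 1,-1 -> gap=4, closing at 2/unit, collide at t=2
Earliest collision: t=2 between 0 and 1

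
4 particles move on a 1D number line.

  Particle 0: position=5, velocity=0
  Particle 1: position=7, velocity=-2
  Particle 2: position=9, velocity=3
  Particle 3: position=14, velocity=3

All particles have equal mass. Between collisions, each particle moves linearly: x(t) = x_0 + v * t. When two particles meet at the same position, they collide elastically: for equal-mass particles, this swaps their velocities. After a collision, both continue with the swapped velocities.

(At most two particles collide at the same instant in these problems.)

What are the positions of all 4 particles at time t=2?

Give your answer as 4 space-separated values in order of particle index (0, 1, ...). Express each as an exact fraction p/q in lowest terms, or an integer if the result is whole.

Collision at t=1: particles 0 and 1 swap velocities; positions: p0=5 p1=5 p2=12 p3=17; velocities now: v0=-2 v1=0 v2=3 v3=3
Advance to t=2 (no further collisions before then); velocities: v0=-2 v1=0 v2=3 v3=3; positions = 3 5 15 20

Answer: 3 5 15 20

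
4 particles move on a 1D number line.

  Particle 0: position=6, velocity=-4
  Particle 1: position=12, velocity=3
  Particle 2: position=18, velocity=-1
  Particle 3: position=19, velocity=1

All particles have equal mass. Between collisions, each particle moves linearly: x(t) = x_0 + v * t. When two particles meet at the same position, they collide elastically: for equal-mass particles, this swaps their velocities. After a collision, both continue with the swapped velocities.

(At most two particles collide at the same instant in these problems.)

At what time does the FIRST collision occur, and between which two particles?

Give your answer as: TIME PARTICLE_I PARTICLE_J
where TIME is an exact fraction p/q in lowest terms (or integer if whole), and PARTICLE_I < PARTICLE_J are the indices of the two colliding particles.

Answer: 3/2 1 2

Derivation:
Pair (0,1): pos 6,12 vel -4,3 -> not approaching (rel speed -7 <= 0)
Pair (1,2): pos 12,18 vel 3,-1 -> gap=6, closing at 4/unit, collide at t=3/2
Pair (2,3): pos 18,19 vel -1,1 -> not approaching (rel speed -2 <= 0)
Earliest collision: t=3/2 between 1 and 2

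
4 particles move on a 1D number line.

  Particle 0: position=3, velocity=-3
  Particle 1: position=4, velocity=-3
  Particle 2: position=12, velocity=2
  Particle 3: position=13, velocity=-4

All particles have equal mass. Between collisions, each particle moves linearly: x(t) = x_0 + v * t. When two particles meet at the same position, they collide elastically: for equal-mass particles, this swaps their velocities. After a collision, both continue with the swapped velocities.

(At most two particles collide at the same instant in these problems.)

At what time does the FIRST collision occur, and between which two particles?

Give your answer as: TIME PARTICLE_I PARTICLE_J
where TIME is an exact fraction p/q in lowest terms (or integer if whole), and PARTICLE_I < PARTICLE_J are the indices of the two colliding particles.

Answer: 1/6 2 3

Derivation:
Pair (0,1): pos 3,4 vel -3,-3 -> not approaching (rel speed 0 <= 0)
Pair (1,2): pos 4,12 vel -3,2 -> not approaching (rel speed -5 <= 0)
Pair (2,3): pos 12,13 vel 2,-4 -> gap=1, closing at 6/unit, collide at t=1/6
Earliest collision: t=1/6 between 2 and 3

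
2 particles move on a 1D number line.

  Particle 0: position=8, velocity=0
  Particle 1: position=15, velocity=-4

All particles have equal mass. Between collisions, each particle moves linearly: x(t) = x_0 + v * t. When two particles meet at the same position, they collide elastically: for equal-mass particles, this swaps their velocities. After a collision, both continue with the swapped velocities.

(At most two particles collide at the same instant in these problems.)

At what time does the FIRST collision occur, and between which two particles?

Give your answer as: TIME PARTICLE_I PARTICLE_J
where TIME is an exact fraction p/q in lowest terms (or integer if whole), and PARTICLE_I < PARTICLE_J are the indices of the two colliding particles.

Pair (0,1): pos 8,15 vel 0,-4 -> gap=7, closing at 4/unit, collide at t=7/4
Earliest collision: t=7/4 between 0 and 1

Answer: 7/4 0 1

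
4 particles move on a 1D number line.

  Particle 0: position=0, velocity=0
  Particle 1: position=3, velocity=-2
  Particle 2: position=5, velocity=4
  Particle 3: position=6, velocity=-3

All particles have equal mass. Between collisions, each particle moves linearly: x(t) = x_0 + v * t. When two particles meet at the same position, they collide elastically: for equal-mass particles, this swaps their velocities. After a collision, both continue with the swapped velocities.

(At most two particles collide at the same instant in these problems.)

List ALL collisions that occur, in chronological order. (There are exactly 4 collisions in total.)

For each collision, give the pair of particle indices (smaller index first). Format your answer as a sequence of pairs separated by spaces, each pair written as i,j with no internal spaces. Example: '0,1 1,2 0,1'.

Collision at t=1/7: particles 2 and 3 swap velocities; positions: p0=0 p1=19/7 p2=39/7 p3=39/7; velocities now: v0=0 v1=-2 v2=-3 v3=4
Collision at t=3/2: particles 0 and 1 swap velocities; positions: p0=0 p1=0 p2=3/2 p3=11; velocities now: v0=-2 v1=0 v2=-3 v3=4
Collision at t=2: particles 1 and 2 swap velocities; positions: p0=-1 p1=0 p2=0 p3=13; velocities now: v0=-2 v1=-3 v2=0 v3=4
Collision at t=3: particles 0 and 1 swap velocities; positions: p0=-3 p1=-3 p2=0 p3=17; velocities now: v0=-3 v1=-2 v2=0 v3=4

Answer: 2,3 0,1 1,2 0,1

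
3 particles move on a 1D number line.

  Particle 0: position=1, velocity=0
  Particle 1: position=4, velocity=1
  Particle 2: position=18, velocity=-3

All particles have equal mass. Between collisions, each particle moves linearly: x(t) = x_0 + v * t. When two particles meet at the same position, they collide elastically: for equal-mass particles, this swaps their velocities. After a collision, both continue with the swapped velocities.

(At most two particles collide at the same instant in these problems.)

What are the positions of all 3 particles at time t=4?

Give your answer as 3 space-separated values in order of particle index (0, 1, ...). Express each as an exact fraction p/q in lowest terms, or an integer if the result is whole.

Collision at t=7/2: particles 1 and 2 swap velocities; positions: p0=1 p1=15/2 p2=15/2; velocities now: v0=0 v1=-3 v2=1
Advance to t=4 (no further collisions before then); velocities: v0=0 v1=-3 v2=1; positions = 1 6 8

Answer: 1 6 8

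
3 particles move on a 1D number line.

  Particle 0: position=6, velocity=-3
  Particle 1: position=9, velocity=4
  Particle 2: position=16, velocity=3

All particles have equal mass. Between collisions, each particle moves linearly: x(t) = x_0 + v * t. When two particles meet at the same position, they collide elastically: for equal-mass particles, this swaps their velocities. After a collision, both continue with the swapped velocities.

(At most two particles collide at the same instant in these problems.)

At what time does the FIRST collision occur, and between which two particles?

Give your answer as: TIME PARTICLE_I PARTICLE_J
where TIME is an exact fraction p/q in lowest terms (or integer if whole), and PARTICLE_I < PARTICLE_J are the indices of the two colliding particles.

Pair (0,1): pos 6,9 vel -3,4 -> not approaching (rel speed -7 <= 0)
Pair (1,2): pos 9,16 vel 4,3 -> gap=7, closing at 1/unit, collide at t=7
Earliest collision: t=7 between 1 and 2

Answer: 7 1 2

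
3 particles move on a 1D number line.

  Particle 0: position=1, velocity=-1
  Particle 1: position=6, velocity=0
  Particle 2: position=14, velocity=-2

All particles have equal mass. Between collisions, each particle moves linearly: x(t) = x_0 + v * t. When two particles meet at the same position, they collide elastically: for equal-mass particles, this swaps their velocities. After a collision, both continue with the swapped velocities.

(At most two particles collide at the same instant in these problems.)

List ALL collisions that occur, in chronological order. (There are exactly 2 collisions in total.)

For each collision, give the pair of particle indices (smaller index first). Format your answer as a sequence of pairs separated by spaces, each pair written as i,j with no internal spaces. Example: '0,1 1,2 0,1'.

Collision at t=4: particles 1 and 2 swap velocities; positions: p0=-3 p1=6 p2=6; velocities now: v0=-1 v1=-2 v2=0
Collision at t=13: particles 0 and 1 swap velocities; positions: p0=-12 p1=-12 p2=6; velocities now: v0=-2 v1=-1 v2=0

Answer: 1,2 0,1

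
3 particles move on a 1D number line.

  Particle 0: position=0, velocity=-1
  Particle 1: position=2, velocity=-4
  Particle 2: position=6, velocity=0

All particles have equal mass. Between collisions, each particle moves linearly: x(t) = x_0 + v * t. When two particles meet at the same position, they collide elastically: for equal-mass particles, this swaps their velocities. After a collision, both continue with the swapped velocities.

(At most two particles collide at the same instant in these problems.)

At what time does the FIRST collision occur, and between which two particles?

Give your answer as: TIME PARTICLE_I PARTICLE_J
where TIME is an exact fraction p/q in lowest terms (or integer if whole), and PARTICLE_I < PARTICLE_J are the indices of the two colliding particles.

Pair (0,1): pos 0,2 vel -1,-4 -> gap=2, closing at 3/unit, collide at t=2/3
Pair (1,2): pos 2,6 vel -4,0 -> not approaching (rel speed -4 <= 0)
Earliest collision: t=2/3 between 0 and 1

Answer: 2/3 0 1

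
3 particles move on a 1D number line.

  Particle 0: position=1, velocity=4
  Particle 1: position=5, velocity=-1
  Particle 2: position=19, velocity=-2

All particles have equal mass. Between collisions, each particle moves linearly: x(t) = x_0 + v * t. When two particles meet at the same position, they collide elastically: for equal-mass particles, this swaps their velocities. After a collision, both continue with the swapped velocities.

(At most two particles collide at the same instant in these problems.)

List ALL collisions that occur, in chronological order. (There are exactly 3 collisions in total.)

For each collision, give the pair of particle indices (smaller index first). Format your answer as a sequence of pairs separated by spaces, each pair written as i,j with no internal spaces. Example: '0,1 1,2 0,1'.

Answer: 0,1 1,2 0,1

Derivation:
Collision at t=4/5: particles 0 and 1 swap velocities; positions: p0=21/5 p1=21/5 p2=87/5; velocities now: v0=-1 v1=4 v2=-2
Collision at t=3: particles 1 and 2 swap velocities; positions: p0=2 p1=13 p2=13; velocities now: v0=-1 v1=-2 v2=4
Collision at t=14: particles 0 and 1 swap velocities; positions: p0=-9 p1=-9 p2=57; velocities now: v0=-2 v1=-1 v2=4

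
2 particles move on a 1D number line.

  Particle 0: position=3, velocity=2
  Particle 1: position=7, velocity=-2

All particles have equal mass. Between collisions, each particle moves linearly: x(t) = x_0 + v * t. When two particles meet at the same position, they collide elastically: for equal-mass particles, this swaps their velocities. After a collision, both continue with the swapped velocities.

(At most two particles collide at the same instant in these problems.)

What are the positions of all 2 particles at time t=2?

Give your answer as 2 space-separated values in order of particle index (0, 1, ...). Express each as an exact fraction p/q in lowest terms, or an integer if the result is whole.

Collision at t=1: particles 0 and 1 swap velocities; positions: p0=5 p1=5; velocities now: v0=-2 v1=2
Advance to t=2 (no further collisions before then); velocities: v0=-2 v1=2; positions = 3 7

Answer: 3 7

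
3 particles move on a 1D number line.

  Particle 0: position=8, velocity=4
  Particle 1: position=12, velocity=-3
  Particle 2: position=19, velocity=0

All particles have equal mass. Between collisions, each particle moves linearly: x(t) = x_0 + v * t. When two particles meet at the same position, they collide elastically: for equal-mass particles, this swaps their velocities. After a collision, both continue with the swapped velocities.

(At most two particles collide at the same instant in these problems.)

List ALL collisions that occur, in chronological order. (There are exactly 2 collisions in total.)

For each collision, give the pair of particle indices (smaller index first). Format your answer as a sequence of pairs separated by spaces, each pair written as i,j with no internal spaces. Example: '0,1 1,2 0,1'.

Answer: 0,1 1,2

Derivation:
Collision at t=4/7: particles 0 and 1 swap velocities; positions: p0=72/7 p1=72/7 p2=19; velocities now: v0=-3 v1=4 v2=0
Collision at t=11/4: particles 1 and 2 swap velocities; positions: p0=15/4 p1=19 p2=19; velocities now: v0=-3 v1=0 v2=4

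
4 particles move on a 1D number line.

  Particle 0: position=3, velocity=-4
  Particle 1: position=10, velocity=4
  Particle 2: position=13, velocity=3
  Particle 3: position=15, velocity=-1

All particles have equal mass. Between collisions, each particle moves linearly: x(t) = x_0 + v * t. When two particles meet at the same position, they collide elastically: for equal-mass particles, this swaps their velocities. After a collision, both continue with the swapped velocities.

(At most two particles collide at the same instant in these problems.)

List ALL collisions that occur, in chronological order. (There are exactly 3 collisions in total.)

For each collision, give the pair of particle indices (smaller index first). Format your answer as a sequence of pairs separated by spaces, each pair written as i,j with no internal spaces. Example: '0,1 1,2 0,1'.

Collision at t=1/2: particles 2 and 3 swap velocities; positions: p0=1 p1=12 p2=29/2 p3=29/2; velocities now: v0=-4 v1=4 v2=-1 v3=3
Collision at t=1: particles 1 and 2 swap velocities; positions: p0=-1 p1=14 p2=14 p3=16; velocities now: v0=-4 v1=-1 v2=4 v3=3
Collision at t=3: particles 2 and 3 swap velocities; positions: p0=-9 p1=12 p2=22 p3=22; velocities now: v0=-4 v1=-1 v2=3 v3=4

Answer: 2,3 1,2 2,3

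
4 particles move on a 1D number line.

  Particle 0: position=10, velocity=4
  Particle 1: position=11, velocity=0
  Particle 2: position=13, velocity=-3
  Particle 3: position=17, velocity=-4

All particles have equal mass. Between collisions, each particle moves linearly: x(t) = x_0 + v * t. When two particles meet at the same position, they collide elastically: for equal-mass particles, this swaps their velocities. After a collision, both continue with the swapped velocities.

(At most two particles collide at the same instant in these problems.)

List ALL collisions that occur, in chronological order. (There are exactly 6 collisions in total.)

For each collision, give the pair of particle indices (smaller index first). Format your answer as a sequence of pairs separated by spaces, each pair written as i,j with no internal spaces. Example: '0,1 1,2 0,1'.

Answer: 0,1 1,2 0,1 2,3 1,2 0,1

Derivation:
Collision at t=1/4: particles 0 and 1 swap velocities; positions: p0=11 p1=11 p2=49/4 p3=16; velocities now: v0=0 v1=4 v2=-3 v3=-4
Collision at t=3/7: particles 1 and 2 swap velocities; positions: p0=11 p1=82/7 p2=82/7 p3=107/7; velocities now: v0=0 v1=-3 v2=4 v3=-4
Collision at t=2/3: particles 0 and 1 swap velocities; positions: p0=11 p1=11 p2=38/3 p3=43/3; velocities now: v0=-3 v1=0 v2=4 v3=-4
Collision at t=7/8: particles 2 and 3 swap velocities; positions: p0=83/8 p1=11 p2=27/2 p3=27/2; velocities now: v0=-3 v1=0 v2=-4 v3=4
Collision at t=3/2: particles 1 and 2 swap velocities; positions: p0=17/2 p1=11 p2=11 p3=16; velocities now: v0=-3 v1=-4 v2=0 v3=4
Collision at t=4: particles 0 and 1 swap velocities; positions: p0=1 p1=1 p2=11 p3=26; velocities now: v0=-4 v1=-3 v2=0 v3=4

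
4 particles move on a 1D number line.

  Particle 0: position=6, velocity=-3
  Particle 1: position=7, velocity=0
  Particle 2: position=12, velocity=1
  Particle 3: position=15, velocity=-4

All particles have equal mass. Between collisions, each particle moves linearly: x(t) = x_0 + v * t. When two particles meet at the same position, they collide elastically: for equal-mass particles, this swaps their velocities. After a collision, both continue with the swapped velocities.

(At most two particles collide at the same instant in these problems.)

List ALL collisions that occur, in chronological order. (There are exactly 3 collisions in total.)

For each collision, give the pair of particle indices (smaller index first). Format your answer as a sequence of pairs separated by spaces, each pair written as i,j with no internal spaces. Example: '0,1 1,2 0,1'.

Collision at t=3/5: particles 2 and 3 swap velocities; positions: p0=21/5 p1=7 p2=63/5 p3=63/5; velocities now: v0=-3 v1=0 v2=-4 v3=1
Collision at t=2: particles 1 and 2 swap velocities; positions: p0=0 p1=7 p2=7 p3=14; velocities now: v0=-3 v1=-4 v2=0 v3=1
Collision at t=9: particles 0 and 1 swap velocities; positions: p0=-21 p1=-21 p2=7 p3=21; velocities now: v0=-4 v1=-3 v2=0 v3=1

Answer: 2,3 1,2 0,1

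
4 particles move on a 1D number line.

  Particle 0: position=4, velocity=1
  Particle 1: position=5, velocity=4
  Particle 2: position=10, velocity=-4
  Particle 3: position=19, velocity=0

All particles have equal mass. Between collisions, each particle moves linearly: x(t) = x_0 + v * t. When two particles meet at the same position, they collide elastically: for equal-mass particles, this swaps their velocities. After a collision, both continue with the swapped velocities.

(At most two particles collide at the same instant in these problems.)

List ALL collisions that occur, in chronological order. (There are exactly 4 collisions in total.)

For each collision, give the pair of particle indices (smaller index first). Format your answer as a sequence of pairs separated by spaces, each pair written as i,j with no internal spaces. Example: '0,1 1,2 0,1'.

Collision at t=5/8: particles 1 and 2 swap velocities; positions: p0=37/8 p1=15/2 p2=15/2 p3=19; velocities now: v0=1 v1=-4 v2=4 v3=0
Collision at t=6/5: particles 0 and 1 swap velocities; positions: p0=26/5 p1=26/5 p2=49/5 p3=19; velocities now: v0=-4 v1=1 v2=4 v3=0
Collision at t=7/2: particles 2 and 3 swap velocities; positions: p0=-4 p1=15/2 p2=19 p3=19; velocities now: v0=-4 v1=1 v2=0 v3=4
Collision at t=15: particles 1 and 2 swap velocities; positions: p0=-50 p1=19 p2=19 p3=65; velocities now: v0=-4 v1=0 v2=1 v3=4

Answer: 1,2 0,1 2,3 1,2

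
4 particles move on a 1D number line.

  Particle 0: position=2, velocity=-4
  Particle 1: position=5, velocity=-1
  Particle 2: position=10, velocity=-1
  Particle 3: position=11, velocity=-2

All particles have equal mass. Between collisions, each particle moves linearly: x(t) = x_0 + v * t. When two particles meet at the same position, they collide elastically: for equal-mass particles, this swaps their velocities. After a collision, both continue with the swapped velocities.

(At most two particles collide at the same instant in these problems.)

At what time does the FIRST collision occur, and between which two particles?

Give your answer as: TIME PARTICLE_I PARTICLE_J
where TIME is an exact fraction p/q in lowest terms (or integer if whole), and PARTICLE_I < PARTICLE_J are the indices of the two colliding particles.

Pair (0,1): pos 2,5 vel -4,-1 -> not approaching (rel speed -3 <= 0)
Pair (1,2): pos 5,10 vel -1,-1 -> not approaching (rel speed 0 <= 0)
Pair (2,3): pos 10,11 vel -1,-2 -> gap=1, closing at 1/unit, collide at t=1
Earliest collision: t=1 between 2 and 3

Answer: 1 2 3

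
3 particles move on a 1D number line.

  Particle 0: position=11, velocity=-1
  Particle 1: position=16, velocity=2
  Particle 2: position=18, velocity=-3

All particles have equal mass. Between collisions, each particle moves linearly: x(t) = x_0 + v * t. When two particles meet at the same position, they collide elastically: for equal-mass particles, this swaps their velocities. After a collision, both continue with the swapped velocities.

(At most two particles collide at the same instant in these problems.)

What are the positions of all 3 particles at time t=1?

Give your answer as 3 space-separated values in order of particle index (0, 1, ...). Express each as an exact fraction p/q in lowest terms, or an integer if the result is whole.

Answer: 10 15 18

Derivation:
Collision at t=2/5: particles 1 and 2 swap velocities; positions: p0=53/5 p1=84/5 p2=84/5; velocities now: v0=-1 v1=-3 v2=2
Advance to t=1 (no further collisions before then); velocities: v0=-1 v1=-3 v2=2; positions = 10 15 18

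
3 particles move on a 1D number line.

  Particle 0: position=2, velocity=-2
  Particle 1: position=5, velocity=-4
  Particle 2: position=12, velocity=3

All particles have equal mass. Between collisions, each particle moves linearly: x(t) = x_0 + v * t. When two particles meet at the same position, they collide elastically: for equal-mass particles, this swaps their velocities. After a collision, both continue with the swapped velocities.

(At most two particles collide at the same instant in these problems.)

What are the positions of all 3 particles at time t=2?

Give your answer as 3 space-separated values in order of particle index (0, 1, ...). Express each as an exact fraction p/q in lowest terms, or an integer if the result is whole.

Answer: -3 -2 18

Derivation:
Collision at t=3/2: particles 0 and 1 swap velocities; positions: p0=-1 p1=-1 p2=33/2; velocities now: v0=-4 v1=-2 v2=3
Advance to t=2 (no further collisions before then); velocities: v0=-4 v1=-2 v2=3; positions = -3 -2 18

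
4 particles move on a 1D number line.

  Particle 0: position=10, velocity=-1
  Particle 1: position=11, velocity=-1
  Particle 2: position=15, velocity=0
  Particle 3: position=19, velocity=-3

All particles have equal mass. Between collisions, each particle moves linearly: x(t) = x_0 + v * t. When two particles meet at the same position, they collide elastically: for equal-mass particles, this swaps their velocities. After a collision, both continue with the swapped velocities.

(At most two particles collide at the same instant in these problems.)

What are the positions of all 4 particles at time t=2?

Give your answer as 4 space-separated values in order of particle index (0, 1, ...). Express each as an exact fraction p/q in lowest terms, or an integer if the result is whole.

Collision at t=4/3: particles 2 and 3 swap velocities; positions: p0=26/3 p1=29/3 p2=15 p3=15; velocities now: v0=-1 v1=-1 v2=-3 v3=0
Advance to t=2 (no further collisions before then); velocities: v0=-1 v1=-1 v2=-3 v3=0; positions = 8 9 13 15

Answer: 8 9 13 15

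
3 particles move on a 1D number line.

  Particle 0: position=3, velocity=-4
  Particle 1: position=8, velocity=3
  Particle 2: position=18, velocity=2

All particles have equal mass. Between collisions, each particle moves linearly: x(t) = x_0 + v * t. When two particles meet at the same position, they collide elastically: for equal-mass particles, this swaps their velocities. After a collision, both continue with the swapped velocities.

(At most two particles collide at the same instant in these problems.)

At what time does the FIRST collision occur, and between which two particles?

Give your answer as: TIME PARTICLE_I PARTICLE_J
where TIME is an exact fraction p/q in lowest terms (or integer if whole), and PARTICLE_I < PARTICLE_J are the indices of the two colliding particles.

Answer: 10 1 2

Derivation:
Pair (0,1): pos 3,8 vel -4,3 -> not approaching (rel speed -7 <= 0)
Pair (1,2): pos 8,18 vel 3,2 -> gap=10, closing at 1/unit, collide at t=10
Earliest collision: t=10 between 1 and 2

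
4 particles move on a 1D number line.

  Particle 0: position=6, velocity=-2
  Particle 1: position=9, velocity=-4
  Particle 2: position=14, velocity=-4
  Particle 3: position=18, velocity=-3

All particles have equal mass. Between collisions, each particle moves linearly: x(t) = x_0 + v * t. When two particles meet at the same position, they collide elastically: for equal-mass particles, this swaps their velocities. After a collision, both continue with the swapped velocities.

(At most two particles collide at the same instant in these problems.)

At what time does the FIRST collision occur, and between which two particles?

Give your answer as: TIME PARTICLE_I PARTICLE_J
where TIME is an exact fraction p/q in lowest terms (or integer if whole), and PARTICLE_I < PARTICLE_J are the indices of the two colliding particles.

Answer: 3/2 0 1

Derivation:
Pair (0,1): pos 6,9 vel -2,-4 -> gap=3, closing at 2/unit, collide at t=3/2
Pair (1,2): pos 9,14 vel -4,-4 -> not approaching (rel speed 0 <= 0)
Pair (2,3): pos 14,18 vel -4,-3 -> not approaching (rel speed -1 <= 0)
Earliest collision: t=3/2 between 0 and 1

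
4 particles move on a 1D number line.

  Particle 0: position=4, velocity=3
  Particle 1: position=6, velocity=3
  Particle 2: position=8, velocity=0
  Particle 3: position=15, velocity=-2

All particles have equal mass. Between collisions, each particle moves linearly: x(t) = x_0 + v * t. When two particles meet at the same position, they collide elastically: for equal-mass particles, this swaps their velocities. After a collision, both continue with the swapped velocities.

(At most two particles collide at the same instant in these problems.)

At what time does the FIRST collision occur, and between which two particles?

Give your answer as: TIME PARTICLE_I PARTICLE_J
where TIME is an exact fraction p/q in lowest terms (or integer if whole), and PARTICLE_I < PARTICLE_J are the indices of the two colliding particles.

Pair (0,1): pos 4,6 vel 3,3 -> not approaching (rel speed 0 <= 0)
Pair (1,2): pos 6,8 vel 3,0 -> gap=2, closing at 3/unit, collide at t=2/3
Pair (2,3): pos 8,15 vel 0,-2 -> gap=7, closing at 2/unit, collide at t=7/2
Earliest collision: t=2/3 between 1 and 2

Answer: 2/3 1 2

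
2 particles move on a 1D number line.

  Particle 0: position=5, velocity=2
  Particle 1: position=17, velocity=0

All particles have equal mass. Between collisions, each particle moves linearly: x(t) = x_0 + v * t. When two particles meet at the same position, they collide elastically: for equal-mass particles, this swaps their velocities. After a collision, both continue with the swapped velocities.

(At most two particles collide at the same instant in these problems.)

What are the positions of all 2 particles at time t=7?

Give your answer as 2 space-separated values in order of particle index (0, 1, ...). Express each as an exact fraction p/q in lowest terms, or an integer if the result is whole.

Collision at t=6: particles 0 and 1 swap velocities; positions: p0=17 p1=17; velocities now: v0=0 v1=2
Advance to t=7 (no further collisions before then); velocities: v0=0 v1=2; positions = 17 19

Answer: 17 19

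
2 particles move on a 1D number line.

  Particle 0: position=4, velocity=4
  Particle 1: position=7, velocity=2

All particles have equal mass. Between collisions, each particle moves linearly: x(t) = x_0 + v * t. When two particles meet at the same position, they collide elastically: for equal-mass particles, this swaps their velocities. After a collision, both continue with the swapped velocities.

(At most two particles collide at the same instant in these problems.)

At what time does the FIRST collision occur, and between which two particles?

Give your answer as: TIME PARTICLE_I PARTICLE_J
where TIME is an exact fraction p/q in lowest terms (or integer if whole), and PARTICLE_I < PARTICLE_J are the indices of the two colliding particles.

Pair (0,1): pos 4,7 vel 4,2 -> gap=3, closing at 2/unit, collide at t=3/2
Earliest collision: t=3/2 between 0 and 1

Answer: 3/2 0 1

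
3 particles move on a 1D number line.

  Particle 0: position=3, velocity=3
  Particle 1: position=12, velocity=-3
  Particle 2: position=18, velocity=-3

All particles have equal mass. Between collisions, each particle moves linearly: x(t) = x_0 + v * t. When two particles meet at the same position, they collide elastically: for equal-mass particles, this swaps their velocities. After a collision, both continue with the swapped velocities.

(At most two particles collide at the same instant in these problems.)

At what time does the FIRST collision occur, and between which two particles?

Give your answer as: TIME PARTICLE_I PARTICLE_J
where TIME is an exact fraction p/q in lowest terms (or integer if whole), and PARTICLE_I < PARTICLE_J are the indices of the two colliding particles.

Pair (0,1): pos 3,12 vel 3,-3 -> gap=9, closing at 6/unit, collide at t=3/2
Pair (1,2): pos 12,18 vel -3,-3 -> not approaching (rel speed 0 <= 0)
Earliest collision: t=3/2 between 0 and 1

Answer: 3/2 0 1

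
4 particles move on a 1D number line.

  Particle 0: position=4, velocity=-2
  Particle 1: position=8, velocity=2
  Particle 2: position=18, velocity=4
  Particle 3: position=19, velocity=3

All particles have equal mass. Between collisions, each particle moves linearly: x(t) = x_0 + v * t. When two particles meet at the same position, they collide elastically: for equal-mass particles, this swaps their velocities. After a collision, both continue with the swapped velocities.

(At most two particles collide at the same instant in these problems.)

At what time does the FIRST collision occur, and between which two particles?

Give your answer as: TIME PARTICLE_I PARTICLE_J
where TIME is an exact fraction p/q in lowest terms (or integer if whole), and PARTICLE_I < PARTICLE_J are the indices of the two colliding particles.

Answer: 1 2 3

Derivation:
Pair (0,1): pos 4,8 vel -2,2 -> not approaching (rel speed -4 <= 0)
Pair (1,2): pos 8,18 vel 2,4 -> not approaching (rel speed -2 <= 0)
Pair (2,3): pos 18,19 vel 4,3 -> gap=1, closing at 1/unit, collide at t=1
Earliest collision: t=1 between 2 and 3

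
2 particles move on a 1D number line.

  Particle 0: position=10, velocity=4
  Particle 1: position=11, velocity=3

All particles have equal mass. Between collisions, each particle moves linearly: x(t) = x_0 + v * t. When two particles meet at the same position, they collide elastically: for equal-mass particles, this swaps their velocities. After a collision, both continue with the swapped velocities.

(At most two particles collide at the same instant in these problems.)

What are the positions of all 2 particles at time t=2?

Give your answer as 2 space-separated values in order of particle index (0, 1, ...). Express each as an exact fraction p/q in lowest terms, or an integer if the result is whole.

Answer: 17 18

Derivation:
Collision at t=1: particles 0 and 1 swap velocities; positions: p0=14 p1=14; velocities now: v0=3 v1=4
Advance to t=2 (no further collisions before then); velocities: v0=3 v1=4; positions = 17 18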